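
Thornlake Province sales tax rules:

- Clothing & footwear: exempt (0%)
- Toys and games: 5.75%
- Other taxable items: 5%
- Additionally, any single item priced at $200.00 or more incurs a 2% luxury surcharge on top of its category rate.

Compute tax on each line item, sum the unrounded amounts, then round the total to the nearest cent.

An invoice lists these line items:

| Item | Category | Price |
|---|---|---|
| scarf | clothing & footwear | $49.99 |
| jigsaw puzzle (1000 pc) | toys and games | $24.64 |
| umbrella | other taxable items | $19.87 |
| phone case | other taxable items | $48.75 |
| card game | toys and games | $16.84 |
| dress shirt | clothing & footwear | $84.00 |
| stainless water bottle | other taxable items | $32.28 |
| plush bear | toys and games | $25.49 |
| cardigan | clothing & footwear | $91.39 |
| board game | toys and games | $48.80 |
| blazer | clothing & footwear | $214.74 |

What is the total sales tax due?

Scarf $49.99: clothing & footwear → 0% → $0.00
Jigsaw puzzle (1000 pc) $24.64: toys and games → 5.75% → $1.4168
Umbrella $19.87: other taxable items → 5% → $0.9935
Phone case $48.75: other taxable items → 5% → $2.4375
Card game $16.84: toys and games → 5.75% → $0.9683
Dress shirt $84.00: clothing & footwear → 0% → $0.00
Stainless water bottle $32.28: other taxable items → 5% → $1.614
Plush bear $25.49: toys and games → 5.75% → $1.465675
Cardigan $91.39: clothing & footwear → 0% → $0.00
Board game $48.80: toys and games → 5.75% → $2.806
Blazer $214.74: clothing & footwear → 0% + 2% surcharge = 2% → $4.2948
Unrounded tax sum = $15.996575 → $16.00

$16.00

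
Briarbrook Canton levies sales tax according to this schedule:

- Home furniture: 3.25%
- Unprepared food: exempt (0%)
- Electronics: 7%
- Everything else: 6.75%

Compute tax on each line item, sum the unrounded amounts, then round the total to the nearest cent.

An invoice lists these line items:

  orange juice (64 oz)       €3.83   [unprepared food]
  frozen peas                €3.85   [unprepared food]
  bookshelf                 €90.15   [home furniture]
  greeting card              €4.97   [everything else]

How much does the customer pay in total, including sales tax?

Orange juice (64 oz) €3.83: unprepared food → 0% → €0.00
Frozen peas €3.85: unprepared food → 0% → €0.00
Bookshelf €90.15: home furniture → 3.25% → €2.929875
Greeting card €4.97: everything else → 6.75% → €0.335475
Subtotal = €102.80; unrounded tax = €3.26535 → €3.27; total due = €106.07

€106.07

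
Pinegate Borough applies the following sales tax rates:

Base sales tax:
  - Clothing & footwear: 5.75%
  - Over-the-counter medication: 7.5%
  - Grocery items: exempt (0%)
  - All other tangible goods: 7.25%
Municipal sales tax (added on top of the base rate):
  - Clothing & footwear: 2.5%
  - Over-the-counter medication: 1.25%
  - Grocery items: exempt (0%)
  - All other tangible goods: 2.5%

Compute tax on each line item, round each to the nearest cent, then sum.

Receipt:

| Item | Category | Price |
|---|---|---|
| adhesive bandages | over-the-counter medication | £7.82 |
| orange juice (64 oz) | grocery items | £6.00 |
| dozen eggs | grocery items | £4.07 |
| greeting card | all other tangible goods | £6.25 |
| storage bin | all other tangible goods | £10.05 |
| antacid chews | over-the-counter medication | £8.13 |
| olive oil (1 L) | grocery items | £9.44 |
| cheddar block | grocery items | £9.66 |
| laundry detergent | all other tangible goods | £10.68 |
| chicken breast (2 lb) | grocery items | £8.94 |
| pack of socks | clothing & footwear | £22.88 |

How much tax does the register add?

Adhesive bandages £7.82: over-the-counter medication → 7.5% + 1.25% municipal = 8.75% → £0.68
Orange juice (64 oz) £6.00: grocery items → 0% + 0% municipal = 0% → £0.00
Dozen eggs £4.07: grocery items → 0% + 0% municipal = 0% → £0.00
Greeting card £6.25: all other tangible goods → 7.25% + 2.5% municipal = 9.75% → £0.61
Storage bin £10.05: all other tangible goods → 7.25% + 2.5% municipal = 9.75% → £0.98
Antacid chews £8.13: over-the-counter medication → 7.5% + 1.25% municipal = 8.75% → £0.71
Olive oil (1 L) £9.44: grocery items → 0% + 0% municipal = 0% → £0.00
Cheddar block £9.66: grocery items → 0% + 0% municipal = 0% → £0.00
Laundry detergent £10.68: all other tangible goods → 7.25% + 2.5% municipal = 9.75% → £1.04
Chicken breast (2 lb) £8.94: grocery items → 0% + 0% municipal = 0% → £0.00
Pack of socks £22.88: clothing & footwear → 5.75% + 2.5% municipal = 8.25% → £1.89
Total tax = £0.68 + £0.61 + £0.98 + £0.71 + £1.04 + £1.89 = £5.91

£5.91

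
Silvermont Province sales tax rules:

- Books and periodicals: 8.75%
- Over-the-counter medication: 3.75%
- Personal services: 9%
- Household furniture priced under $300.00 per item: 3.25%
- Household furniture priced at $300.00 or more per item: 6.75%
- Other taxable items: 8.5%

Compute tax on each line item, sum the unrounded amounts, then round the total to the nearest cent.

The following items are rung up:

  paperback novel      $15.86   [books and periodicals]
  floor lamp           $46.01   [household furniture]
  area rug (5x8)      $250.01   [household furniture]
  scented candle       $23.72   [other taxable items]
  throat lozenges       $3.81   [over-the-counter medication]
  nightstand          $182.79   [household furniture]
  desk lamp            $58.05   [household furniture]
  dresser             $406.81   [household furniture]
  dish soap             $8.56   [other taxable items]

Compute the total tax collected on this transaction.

$49.18

Paperback novel $15.86: books and periodicals → 8.75% → $1.38775
Floor lamp $46.01: household furniture, under $300.00 → 3.25% → $1.495325
Area rug (5x8) $250.01: household furniture, under $300.00 → 3.25% → $8.125325
Scented candle $23.72: other taxable items → 8.5% → $2.0162
Throat lozenges $3.81: over-the-counter medication → 3.75% → $0.142875
Nightstand $182.79: household furniture, under $300.00 → 3.25% → $5.940675
Desk lamp $58.05: household furniture, under $300.00 → 3.25% → $1.886625
Dresser $406.81: household furniture, $300.00 or more → 6.75% → $27.459675
Dish soap $8.56: other taxable items → 8.5% → $0.7276
Unrounded tax sum = $49.18205 → $49.18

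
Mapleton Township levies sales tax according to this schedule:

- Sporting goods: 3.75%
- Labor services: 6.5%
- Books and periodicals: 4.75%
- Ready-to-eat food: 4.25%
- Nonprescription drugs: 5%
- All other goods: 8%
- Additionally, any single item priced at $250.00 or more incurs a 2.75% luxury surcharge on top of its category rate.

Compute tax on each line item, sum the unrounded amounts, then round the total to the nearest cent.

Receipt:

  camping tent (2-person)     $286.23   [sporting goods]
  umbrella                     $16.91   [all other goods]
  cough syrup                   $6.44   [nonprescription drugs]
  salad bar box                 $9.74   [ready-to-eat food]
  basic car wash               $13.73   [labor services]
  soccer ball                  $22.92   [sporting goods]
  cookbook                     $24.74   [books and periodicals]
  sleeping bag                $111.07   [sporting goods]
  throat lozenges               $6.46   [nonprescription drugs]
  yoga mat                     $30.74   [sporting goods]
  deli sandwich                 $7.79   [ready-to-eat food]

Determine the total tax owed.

$29.59

Camping tent (2-person) $286.23: sporting goods → 3.75% + 2.75% surcharge = 6.5% → $18.60495
Umbrella $16.91: all other goods → 8% → $1.3528
Cough syrup $6.44: nonprescription drugs → 5% → $0.322
Salad bar box $9.74: ready-to-eat food → 4.25% → $0.41395
Basic car wash $13.73: labor services → 6.5% → $0.89245
Soccer ball $22.92: sporting goods → 3.75% → $0.8595
Cookbook $24.74: books and periodicals → 4.75% → $1.17515
Sleeping bag $111.07: sporting goods → 3.75% → $4.165125
Throat lozenges $6.46: nonprescription drugs → 5% → $0.323
Yoga mat $30.74: sporting goods → 3.75% → $1.15275
Deli sandwich $7.79: ready-to-eat food → 4.25% → $0.331075
Unrounded tax sum = $29.59275 → $29.59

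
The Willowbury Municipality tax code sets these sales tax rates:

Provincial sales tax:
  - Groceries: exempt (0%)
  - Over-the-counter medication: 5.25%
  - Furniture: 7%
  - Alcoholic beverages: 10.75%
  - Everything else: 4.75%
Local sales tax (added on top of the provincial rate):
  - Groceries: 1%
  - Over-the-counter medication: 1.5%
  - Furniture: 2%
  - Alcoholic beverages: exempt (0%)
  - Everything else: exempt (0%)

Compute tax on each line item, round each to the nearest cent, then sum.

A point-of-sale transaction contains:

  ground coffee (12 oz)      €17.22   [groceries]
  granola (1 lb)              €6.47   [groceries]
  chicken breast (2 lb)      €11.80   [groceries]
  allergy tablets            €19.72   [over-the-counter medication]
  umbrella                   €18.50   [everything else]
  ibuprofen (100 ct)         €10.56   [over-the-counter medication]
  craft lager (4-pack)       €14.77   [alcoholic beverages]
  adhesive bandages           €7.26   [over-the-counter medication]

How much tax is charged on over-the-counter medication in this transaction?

Allergy tablets €19.72: over-the-counter medication → 5.25% + 1.5% local = 6.75% → €1.33
Ibuprofen (100 ct) €10.56: over-the-counter medication → 5.25% + 1.5% local = 6.75% → €0.71
Adhesive bandages €7.26: over-the-counter medication → 5.25% + 1.5% local = 6.75% → €0.49
Tax on over-the-counter medication = €1.33 + €0.71 + €0.49 = €2.53

€2.53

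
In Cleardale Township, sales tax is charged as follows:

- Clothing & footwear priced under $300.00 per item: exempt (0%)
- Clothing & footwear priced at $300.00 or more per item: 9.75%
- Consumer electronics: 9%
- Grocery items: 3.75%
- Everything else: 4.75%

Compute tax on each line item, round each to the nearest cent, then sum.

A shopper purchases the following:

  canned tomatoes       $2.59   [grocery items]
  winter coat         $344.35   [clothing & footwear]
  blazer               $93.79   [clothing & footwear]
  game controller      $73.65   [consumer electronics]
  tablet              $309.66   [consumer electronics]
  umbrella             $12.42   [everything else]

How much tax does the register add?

$68.76

Canned tomatoes $2.59: grocery items → 3.75% → $0.10
Winter coat $344.35: clothing & footwear, $300.00 or more → 9.75% → $33.57
Blazer $93.79: clothing & footwear, under $300.00 → 0% → $0.00
Game controller $73.65: consumer electronics → 9% → $6.63
Tablet $309.66: consumer electronics → 9% → $27.87
Umbrella $12.42: everything else → 4.75% → $0.59
Total tax = $0.10 + $33.57 + $6.63 + $27.87 + $0.59 = $68.76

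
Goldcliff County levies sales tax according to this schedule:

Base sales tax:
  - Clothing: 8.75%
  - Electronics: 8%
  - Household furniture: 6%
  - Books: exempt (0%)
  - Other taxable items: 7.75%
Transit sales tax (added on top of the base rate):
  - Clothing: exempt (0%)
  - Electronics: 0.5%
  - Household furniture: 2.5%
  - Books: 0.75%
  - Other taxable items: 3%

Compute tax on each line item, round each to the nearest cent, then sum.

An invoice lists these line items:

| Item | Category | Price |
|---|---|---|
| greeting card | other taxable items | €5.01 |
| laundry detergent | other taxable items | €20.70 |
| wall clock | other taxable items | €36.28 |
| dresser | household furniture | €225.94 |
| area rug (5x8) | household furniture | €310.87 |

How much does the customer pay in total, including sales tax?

€651.09

Greeting card €5.01: other taxable items → 7.75% + 3% transit = 10.75% → €0.54
Laundry detergent €20.70: other taxable items → 7.75% + 3% transit = 10.75% → €2.23
Wall clock €36.28: other taxable items → 7.75% + 3% transit = 10.75% → €3.90
Dresser €225.94: household furniture → 6% + 2.5% transit = 8.5% → €19.20
Area rug (5x8) €310.87: household furniture → 6% + 2.5% transit = 8.5% → €26.42
Subtotal = €598.80; tax = €52.29; total due = €651.09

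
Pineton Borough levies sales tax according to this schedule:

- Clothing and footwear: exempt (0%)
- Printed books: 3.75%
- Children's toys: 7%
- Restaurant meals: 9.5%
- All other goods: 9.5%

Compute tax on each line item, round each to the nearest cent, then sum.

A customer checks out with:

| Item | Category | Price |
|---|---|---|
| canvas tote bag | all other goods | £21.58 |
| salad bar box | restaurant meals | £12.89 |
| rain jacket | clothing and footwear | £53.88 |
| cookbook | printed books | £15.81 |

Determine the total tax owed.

Canvas tote bag £21.58: all other goods → 9.5% → £2.05
Salad bar box £12.89: restaurant meals → 9.5% → £1.22
Rain jacket £53.88: clothing and footwear → 0% → £0.00
Cookbook £15.81: printed books → 3.75% → £0.59
Total tax = £2.05 + £1.22 + £0.59 = £3.86

£3.86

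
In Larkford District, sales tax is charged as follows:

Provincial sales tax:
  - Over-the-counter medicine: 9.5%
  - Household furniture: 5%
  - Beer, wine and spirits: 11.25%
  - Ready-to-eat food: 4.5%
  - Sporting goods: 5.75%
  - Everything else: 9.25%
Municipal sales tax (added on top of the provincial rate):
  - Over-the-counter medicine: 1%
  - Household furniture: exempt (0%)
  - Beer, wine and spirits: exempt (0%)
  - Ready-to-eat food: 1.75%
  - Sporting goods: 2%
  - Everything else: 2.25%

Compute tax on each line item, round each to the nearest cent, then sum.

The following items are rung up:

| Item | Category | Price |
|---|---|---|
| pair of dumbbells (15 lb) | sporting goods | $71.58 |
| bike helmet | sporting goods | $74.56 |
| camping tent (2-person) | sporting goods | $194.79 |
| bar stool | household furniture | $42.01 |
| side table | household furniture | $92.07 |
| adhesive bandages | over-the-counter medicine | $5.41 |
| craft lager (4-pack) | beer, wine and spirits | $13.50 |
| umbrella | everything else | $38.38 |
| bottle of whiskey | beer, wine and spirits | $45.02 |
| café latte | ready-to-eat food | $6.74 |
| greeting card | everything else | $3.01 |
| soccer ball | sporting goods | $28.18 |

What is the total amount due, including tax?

$662.89

Pair of dumbbells (15 lb) $71.58: sporting goods → 5.75% + 2% municipal = 7.75% → $5.55
Bike helmet $74.56: sporting goods → 5.75% + 2% municipal = 7.75% → $5.78
Camping tent (2-person) $194.79: sporting goods → 5.75% + 2% municipal = 7.75% → $15.10
Bar stool $42.01: household furniture → 5% + 0% municipal = 5% → $2.10
Side table $92.07: household furniture → 5% + 0% municipal = 5% → $4.60
Adhesive bandages $5.41: over-the-counter medicine → 9.5% + 1% municipal = 10.5% → $0.57
Craft lager (4-pack) $13.50: beer, wine and spirits → 11.25% + 0% municipal = 11.25% → $1.52
Umbrella $38.38: everything else → 9.25% + 2.25% municipal = 11.5% → $4.41
Bottle of whiskey $45.02: beer, wine and spirits → 11.25% + 0% municipal = 11.25% → $5.06
Café latte $6.74: ready-to-eat food → 4.5% + 1.75% municipal = 6.25% → $0.42
Greeting card $3.01: everything else → 9.25% + 2.25% municipal = 11.5% → $0.35
Soccer ball $28.18: sporting goods → 5.75% + 2% municipal = 7.75% → $2.18
Subtotal = $615.25; tax = $47.64; total due = $662.89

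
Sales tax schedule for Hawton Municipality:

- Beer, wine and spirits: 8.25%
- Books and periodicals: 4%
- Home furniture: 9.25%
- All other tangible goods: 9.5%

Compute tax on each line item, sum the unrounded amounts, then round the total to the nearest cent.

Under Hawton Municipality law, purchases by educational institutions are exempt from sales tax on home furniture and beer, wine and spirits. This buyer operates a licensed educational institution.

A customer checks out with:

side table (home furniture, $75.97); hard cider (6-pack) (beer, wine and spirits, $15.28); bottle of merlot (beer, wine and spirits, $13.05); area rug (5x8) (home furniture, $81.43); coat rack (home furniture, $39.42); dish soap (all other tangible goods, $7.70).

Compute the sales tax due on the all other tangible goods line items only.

Dish soap $7.70: all other tangible goods → 9.5% → $0.7315
Tax on all other tangible goods: unrounded sum = $0.7315 → $0.73

$0.73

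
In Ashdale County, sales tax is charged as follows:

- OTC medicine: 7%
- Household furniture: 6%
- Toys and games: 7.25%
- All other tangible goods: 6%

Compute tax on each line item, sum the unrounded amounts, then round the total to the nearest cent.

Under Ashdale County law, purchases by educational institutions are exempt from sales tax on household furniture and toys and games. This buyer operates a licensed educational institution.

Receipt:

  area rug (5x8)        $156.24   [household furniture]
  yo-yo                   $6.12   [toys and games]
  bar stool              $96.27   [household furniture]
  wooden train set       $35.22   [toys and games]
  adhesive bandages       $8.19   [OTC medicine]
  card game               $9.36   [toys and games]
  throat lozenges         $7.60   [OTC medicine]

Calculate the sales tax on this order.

Area rug (5x8) $156.24: household furniture, buyer-exempt → 0% → $0.00
Yo-yo $6.12: toys and games, buyer-exempt → 0% → $0.00
Bar stool $96.27: household furniture, buyer-exempt → 0% → $0.00
Wooden train set $35.22: toys and games, buyer-exempt → 0% → $0.00
Adhesive bandages $8.19: OTC medicine → 7% → $0.5733
Card game $9.36: toys and games, buyer-exempt → 0% → $0.00
Throat lozenges $7.60: OTC medicine → 7% → $0.532
Unrounded tax sum = $1.1053 → $1.11

$1.11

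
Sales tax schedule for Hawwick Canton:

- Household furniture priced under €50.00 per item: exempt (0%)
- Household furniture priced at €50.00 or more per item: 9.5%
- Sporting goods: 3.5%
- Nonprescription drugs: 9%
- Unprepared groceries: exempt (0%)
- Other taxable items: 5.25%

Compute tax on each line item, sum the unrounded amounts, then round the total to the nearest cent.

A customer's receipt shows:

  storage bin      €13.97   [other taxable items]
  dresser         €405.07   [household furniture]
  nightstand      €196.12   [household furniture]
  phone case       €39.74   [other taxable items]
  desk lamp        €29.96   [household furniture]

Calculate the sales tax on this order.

€59.93

Storage bin €13.97: other taxable items → 5.25% → €0.733425
Dresser €405.07: household furniture, €50.00 or more → 9.5% → €38.48165
Nightstand €196.12: household furniture, €50.00 or more → 9.5% → €18.6314
Phone case €39.74: other taxable items → 5.25% → €2.08635
Desk lamp €29.96: household furniture, under €50.00 → 0% → €0.00
Unrounded tax sum = €59.932825 → €59.93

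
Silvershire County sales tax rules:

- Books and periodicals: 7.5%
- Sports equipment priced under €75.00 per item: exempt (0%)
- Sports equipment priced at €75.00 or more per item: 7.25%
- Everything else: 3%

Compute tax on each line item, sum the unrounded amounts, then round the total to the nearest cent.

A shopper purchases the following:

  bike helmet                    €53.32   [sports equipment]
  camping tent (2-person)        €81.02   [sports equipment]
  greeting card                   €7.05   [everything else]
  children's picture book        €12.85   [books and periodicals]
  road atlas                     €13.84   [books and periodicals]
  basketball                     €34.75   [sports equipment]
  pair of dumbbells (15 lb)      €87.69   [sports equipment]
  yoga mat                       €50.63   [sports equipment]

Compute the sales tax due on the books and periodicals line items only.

€2.00

Children's picture book €12.85: books and periodicals → 7.5% → €0.96375
Road atlas €13.84: books and periodicals → 7.5% → €1.038
Tax on books and periodicals: unrounded sum = €2.00175 → €2.00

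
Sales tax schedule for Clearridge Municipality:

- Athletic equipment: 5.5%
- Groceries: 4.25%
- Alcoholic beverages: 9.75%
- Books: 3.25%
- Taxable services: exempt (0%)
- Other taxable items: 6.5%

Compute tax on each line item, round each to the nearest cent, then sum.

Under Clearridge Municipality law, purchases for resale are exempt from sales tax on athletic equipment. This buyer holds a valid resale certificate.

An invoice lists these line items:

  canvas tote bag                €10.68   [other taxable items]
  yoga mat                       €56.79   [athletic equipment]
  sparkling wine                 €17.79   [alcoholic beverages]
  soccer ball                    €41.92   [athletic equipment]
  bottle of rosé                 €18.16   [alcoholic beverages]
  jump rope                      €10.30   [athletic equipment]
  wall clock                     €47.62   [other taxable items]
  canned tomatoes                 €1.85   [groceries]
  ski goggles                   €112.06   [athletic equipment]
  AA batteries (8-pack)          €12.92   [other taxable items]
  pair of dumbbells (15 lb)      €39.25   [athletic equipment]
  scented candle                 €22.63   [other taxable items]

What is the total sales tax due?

Canvas tote bag €10.68: other taxable items → 6.5% → €0.69
Yoga mat €56.79: athletic equipment, buyer-exempt → 0% → €0.00
Sparkling wine €17.79: alcoholic beverages → 9.75% → €1.73
Soccer ball €41.92: athletic equipment, buyer-exempt → 0% → €0.00
Bottle of rosé €18.16: alcoholic beverages → 9.75% → €1.77
Jump rope €10.30: athletic equipment, buyer-exempt → 0% → €0.00
Wall clock €47.62: other taxable items → 6.5% → €3.10
Canned tomatoes €1.85: groceries → 4.25% → €0.08
Ski goggles €112.06: athletic equipment, buyer-exempt → 0% → €0.00
AA batteries (8-pack) €12.92: other taxable items → 6.5% → €0.84
Pair of dumbbells (15 lb) €39.25: athletic equipment, buyer-exempt → 0% → €0.00
Scented candle €22.63: other taxable items → 6.5% → €1.47
Total tax = €0.69 + €1.73 + €1.77 + €3.10 + €0.08 + €0.84 + €1.47 = €9.68

€9.68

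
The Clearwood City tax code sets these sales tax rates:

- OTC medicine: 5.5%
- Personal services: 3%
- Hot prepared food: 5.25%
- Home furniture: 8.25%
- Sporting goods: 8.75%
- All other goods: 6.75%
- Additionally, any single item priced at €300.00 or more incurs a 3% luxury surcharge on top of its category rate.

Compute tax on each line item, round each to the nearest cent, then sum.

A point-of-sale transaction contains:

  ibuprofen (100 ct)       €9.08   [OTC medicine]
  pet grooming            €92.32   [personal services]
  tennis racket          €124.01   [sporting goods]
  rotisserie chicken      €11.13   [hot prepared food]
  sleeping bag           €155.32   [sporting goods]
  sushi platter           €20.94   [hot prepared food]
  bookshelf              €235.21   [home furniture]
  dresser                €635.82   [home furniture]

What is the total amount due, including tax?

Ibuprofen (100 ct) €9.08: OTC medicine → 5.5% → €0.50
Pet grooming €92.32: personal services → 3% → €2.77
Tennis racket €124.01: sporting goods → 8.75% → €10.85
Rotisserie chicken €11.13: hot prepared food → 5.25% → €0.58
Sleeping bag €155.32: sporting goods → 8.75% → €13.59
Sushi platter €20.94: hot prepared food → 5.25% → €1.10
Bookshelf €235.21: home furniture → 8.25% → €19.40
Dresser €635.82: home furniture → 8.25% + 3% surcharge = 11.25% → €71.53
Subtotal = €1283.83; tax = €120.32; total due = €1404.15

€1404.15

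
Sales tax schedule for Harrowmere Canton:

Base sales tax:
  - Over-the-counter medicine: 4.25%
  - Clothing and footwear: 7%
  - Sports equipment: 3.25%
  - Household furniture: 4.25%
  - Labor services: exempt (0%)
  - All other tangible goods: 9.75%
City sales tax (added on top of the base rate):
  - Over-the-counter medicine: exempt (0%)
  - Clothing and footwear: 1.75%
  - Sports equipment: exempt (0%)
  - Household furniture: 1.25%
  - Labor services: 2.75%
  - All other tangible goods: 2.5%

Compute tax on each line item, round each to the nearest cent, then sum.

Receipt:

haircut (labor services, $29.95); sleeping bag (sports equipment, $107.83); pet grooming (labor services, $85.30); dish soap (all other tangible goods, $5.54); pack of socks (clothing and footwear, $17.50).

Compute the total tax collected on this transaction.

$8.88

Haircut $29.95: labor services → 0% + 2.75% city = 2.75% → $0.82
Sleeping bag $107.83: sports equipment → 3.25% + 0% city = 3.25% → $3.50
Pet grooming $85.30: labor services → 0% + 2.75% city = 2.75% → $2.35
Dish soap $5.54: all other tangible goods → 9.75% + 2.5% city = 12.25% → $0.68
Pack of socks $17.50: clothing and footwear → 7% + 1.75% city = 8.75% → $1.53
Total tax = $0.82 + $3.50 + $2.35 + $0.68 + $1.53 = $8.88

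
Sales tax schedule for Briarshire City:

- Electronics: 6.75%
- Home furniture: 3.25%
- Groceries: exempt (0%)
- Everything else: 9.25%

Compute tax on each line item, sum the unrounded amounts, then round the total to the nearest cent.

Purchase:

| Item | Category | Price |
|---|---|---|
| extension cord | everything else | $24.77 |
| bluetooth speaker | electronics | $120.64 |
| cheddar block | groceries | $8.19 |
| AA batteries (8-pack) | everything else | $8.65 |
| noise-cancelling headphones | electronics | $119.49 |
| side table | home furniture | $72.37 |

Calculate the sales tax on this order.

Extension cord $24.77: everything else → 9.25% → $2.291225
Bluetooth speaker $120.64: electronics → 6.75% → $8.1432
Cheddar block $8.19: groceries → 0% → $0.00
AA batteries (8-pack) $8.65: everything else → 9.25% → $0.800125
Noise-cancelling headphones $119.49: electronics → 6.75% → $8.065575
Side table $72.37: home furniture → 3.25% → $2.352025
Unrounded tax sum = $21.65215 → $21.65

$21.65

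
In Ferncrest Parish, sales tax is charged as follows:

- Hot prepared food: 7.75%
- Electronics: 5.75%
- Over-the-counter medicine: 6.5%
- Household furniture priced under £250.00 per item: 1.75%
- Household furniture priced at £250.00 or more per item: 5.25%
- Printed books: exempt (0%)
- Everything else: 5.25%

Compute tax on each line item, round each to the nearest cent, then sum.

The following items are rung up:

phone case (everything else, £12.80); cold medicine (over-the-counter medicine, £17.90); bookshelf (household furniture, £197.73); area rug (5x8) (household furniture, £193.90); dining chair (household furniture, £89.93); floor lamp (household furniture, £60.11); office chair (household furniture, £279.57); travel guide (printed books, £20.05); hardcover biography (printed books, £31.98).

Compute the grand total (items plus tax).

£929.95

Phone case £12.80: everything else → 5.25% → £0.67
Cold medicine £17.90: over-the-counter medicine → 6.5% → £1.16
Bookshelf £197.73: household furniture, under £250.00 → 1.75% → £3.46
Area rug (5x8) £193.90: household furniture, under £250.00 → 1.75% → £3.39
Dining chair £89.93: household furniture, under £250.00 → 1.75% → £1.57
Floor lamp £60.11: household furniture, under £250.00 → 1.75% → £1.05
Office chair £279.57: household furniture, £250.00 or more → 5.25% → £14.68
Travel guide £20.05: printed books → 0% → £0.00
Hardcover biography £31.98: printed books → 0% → £0.00
Subtotal = £903.97; tax = £25.98; total due = £929.95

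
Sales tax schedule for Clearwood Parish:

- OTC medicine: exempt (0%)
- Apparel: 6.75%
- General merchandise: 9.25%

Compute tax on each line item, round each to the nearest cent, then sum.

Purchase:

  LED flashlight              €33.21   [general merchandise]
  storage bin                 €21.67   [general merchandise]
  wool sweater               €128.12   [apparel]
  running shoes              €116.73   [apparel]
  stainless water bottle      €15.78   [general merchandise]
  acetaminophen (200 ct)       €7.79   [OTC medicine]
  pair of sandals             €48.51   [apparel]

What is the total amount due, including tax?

€398.14

LED flashlight €33.21: general merchandise → 9.25% → €3.07
Storage bin €21.67: general merchandise → 9.25% → €2.00
Wool sweater €128.12: apparel → 6.75% → €8.65
Running shoes €116.73: apparel → 6.75% → €7.88
Stainless water bottle €15.78: general merchandise → 9.25% → €1.46
Acetaminophen (200 ct) €7.79: OTC medicine → 0% → €0.00
Pair of sandals €48.51: apparel → 6.75% → €3.27
Subtotal = €371.81; tax = €26.33; total due = €398.14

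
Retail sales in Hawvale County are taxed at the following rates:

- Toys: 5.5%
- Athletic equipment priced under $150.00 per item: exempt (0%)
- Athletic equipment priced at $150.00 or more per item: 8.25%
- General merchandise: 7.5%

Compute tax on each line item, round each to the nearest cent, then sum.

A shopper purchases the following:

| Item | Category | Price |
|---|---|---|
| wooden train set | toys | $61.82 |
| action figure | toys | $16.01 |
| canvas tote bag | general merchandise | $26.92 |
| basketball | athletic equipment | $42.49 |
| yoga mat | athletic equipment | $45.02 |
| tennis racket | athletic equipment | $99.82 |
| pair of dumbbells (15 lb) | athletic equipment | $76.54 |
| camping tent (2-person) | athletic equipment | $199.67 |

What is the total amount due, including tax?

$591.06

Wooden train set $61.82: toys → 5.5% → $3.40
Action figure $16.01: toys → 5.5% → $0.88
Canvas tote bag $26.92: general merchandise → 7.5% → $2.02
Basketball $42.49: athletic equipment, under $150.00 → 0% → $0.00
Yoga mat $45.02: athletic equipment, under $150.00 → 0% → $0.00
Tennis racket $99.82: athletic equipment, under $150.00 → 0% → $0.00
Pair of dumbbells (15 lb) $76.54: athletic equipment, under $150.00 → 0% → $0.00
Camping tent (2-person) $199.67: athletic equipment, $150.00 or more → 8.25% → $16.47
Subtotal = $568.29; tax = $22.77; total due = $591.06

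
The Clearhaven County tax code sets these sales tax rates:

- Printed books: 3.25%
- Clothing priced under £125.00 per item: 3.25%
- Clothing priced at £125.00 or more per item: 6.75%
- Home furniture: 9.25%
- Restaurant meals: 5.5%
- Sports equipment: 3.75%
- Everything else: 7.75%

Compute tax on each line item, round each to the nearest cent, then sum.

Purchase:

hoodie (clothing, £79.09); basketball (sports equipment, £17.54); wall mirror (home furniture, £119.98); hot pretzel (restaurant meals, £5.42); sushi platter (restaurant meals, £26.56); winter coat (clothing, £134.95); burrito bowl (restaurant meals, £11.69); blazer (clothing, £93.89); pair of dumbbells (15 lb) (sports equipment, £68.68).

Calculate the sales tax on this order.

Hoodie £79.09: clothing, under £125.00 → 3.25% → £2.57
Basketball £17.54: sports equipment → 3.75% → £0.66
Wall mirror £119.98: home furniture → 9.25% → £11.10
Hot pretzel £5.42: restaurant meals → 5.5% → £0.30
Sushi platter £26.56: restaurant meals → 5.5% → £1.46
Winter coat £134.95: clothing, £125.00 or more → 6.75% → £9.11
Burrito bowl £11.69: restaurant meals → 5.5% → £0.64
Blazer £93.89: clothing, under £125.00 → 3.25% → £3.05
Pair of dumbbells (15 lb) £68.68: sports equipment → 3.75% → £2.58
Total tax = £2.57 + £0.66 + £11.10 + £0.30 + £1.46 + £9.11 + £0.64 + £3.05 + £2.58 = £31.47

£31.47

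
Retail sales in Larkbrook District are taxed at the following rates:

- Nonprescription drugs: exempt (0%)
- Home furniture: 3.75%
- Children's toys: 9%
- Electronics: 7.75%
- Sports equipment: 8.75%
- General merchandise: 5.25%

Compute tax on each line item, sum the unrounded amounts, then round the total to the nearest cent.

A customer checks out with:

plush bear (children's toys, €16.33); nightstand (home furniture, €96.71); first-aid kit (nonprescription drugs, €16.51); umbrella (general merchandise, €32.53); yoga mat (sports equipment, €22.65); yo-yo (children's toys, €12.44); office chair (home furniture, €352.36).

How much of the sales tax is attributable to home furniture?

€16.84

Nightstand €96.71: home furniture → 3.75% → €3.626625
Office chair €352.36: home furniture → 3.75% → €13.2135
Tax on home furniture: unrounded sum = €16.840125 → €16.84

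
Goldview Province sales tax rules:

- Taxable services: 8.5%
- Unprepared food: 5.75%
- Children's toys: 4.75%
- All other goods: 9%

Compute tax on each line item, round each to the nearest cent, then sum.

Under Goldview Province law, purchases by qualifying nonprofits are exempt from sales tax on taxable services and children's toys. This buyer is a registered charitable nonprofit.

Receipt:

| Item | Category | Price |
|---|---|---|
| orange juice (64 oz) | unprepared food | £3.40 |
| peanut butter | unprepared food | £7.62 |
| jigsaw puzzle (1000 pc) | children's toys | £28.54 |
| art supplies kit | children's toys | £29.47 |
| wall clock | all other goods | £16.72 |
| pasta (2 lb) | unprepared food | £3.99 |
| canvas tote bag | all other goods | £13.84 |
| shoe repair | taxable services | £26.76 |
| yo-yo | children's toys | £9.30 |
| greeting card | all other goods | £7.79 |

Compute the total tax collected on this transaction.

Orange juice (64 oz) £3.40: unprepared food → 5.75% → £0.20
Peanut butter £7.62: unprepared food → 5.75% → £0.44
Jigsaw puzzle (1000 pc) £28.54: children's toys, buyer-exempt → 0% → £0.00
Art supplies kit £29.47: children's toys, buyer-exempt → 0% → £0.00
Wall clock £16.72: all other goods → 9% → £1.50
Pasta (2 lb) £3.99: unprepared food → 5.75% → £0.23
Canvas tote bag £13.84: all other goods → 9% → £1.25
Shoe repair £26.76: taxable services, buyer-exempt → 0% → £0.00
Yo-yo £9.30: children's toys, buyer-exempt → 0% → £0.00
Greeting card £7.79: all other goods → 9% → £0.70
Total tax = £0.20 + £0.44 + £1.50 + £0.23 + £1.25 + £0.70 = £4.32

£4.32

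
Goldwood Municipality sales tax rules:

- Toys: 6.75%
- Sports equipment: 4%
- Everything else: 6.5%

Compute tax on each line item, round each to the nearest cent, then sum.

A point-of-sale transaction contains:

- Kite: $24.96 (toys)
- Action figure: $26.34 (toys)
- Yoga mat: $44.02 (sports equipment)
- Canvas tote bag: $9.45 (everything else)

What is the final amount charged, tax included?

$110.60

Kite $24.96: toys → 6.75% → $1.68
Action figure $26.34: toys → 6.75% → $1.78
Yoga mat $44.02: sports equipment → 4% → $1.76
Canvas tote bag $9.45: everything else → 6.5% → $0.61
Subtotal = $104.77; tax = $5.83; total due = $110.60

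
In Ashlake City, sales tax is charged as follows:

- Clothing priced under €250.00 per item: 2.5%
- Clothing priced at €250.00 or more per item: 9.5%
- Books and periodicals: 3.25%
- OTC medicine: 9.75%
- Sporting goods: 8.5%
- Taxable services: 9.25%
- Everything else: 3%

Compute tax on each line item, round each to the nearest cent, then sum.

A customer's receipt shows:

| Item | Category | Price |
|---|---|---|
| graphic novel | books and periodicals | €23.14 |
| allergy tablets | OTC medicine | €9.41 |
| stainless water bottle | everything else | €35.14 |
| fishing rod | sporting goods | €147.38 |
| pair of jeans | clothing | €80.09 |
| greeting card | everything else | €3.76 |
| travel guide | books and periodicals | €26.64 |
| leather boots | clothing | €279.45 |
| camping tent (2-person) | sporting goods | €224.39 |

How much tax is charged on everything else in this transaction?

Stainless water bottle €35.14: everything else → 3% → €1.05
Greeting card €3.76: everything else → 3% → €0.11
Tax on everything else = €1.05 + €0.11 = €1.16

€1.16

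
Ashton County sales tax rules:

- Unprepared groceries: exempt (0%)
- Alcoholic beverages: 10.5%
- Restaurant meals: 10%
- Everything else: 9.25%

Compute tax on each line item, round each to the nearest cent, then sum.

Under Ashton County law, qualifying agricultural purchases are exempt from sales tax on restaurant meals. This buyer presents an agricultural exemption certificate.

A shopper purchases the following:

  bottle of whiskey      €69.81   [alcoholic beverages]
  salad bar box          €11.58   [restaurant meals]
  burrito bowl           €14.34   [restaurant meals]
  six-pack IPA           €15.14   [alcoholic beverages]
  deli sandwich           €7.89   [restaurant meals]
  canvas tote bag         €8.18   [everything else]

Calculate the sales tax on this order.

€9.68

Bottle of whiskey €69.81: alcoholic beverages → 10.5% → €7.33
Salad bar box €11.58: restaurant meals, buyer-exempt → 0% → €0.00
Burrito bowl €14.34: restaurant meals, buyer-exempt → 0% → €0.00
Six-pack IPA €15.14: alcoholic beverages → 10.5% → €1.59
Deli sandwich €7.89: restaurant meals, buyer-exempt → 0% → €0.00
Canvas tote bag €8.18: everything else → 9.25% → €0.76
Total tax = €7.33 + €1.59 + €0.76 = €9.68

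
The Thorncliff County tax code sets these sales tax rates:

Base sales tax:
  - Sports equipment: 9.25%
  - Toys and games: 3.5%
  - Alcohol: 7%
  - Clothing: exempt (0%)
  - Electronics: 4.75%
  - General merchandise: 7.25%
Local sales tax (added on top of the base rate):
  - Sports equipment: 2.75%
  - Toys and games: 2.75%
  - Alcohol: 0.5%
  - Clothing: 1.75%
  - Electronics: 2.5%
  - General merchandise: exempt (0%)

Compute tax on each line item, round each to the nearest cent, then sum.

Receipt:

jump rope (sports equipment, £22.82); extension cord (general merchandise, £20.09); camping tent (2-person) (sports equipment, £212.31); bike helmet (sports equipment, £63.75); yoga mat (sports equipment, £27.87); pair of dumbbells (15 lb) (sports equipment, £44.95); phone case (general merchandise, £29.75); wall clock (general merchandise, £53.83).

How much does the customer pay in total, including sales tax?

£527.49

Jump rope £22.82: sports equipment → 9.25% + 2.75% local = 12% → £2.74
Extension cord £20.09: general merchandise → 7.25% + 0% local = 7.25% → £1.46
Camping tent (2-person) £212.31: sports equipment → 9.25% + 2.75% local = 12% → £25.48
Bike helmet £63.75: sports equipment → 9.25% + 2.75% local = 12% → £7.65
Yoga mat £27.87: sports equipment → 9.25% + 2.75% local = 12% → £3.34
Pair of dumbbells (15 lb) £44.95: sports equipment → 9.25% + 2.75% local = 12% → £5.39
Phone case £29.75: general merchandise → 7.25% + 0% local = 7.25% → £2.16
Wall clock £53.83: general merchandise → 7.25% + 0% local = 7.25% → £3.90
Subtotal = £475.37; tax = £52.12; total due = £527.49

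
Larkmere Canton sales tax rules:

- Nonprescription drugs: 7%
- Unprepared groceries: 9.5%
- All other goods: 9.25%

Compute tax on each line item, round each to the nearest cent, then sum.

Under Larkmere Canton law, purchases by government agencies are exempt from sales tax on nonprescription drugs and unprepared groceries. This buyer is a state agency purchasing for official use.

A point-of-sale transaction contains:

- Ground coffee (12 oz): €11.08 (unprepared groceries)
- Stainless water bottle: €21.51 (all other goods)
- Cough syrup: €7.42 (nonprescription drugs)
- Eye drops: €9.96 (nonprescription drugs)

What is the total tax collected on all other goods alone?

€1.99

Stainless water bottle €21.51: all other goods → 9.25% → €1.99
Tax on all other goods = €1.99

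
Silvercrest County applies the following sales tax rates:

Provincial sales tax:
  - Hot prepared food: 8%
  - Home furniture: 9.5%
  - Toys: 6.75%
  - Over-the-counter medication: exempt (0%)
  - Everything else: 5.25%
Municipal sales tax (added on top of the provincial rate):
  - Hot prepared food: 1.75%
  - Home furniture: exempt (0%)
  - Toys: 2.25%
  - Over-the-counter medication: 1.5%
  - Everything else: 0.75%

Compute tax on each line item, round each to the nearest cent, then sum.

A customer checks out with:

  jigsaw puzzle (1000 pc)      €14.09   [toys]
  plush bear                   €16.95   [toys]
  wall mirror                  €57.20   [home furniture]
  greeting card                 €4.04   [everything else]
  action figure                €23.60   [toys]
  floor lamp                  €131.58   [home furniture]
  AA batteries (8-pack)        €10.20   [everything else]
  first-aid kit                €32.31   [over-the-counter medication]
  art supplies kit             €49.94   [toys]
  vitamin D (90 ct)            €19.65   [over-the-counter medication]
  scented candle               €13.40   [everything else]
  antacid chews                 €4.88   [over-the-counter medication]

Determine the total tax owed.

Jigsaw puzzle (1000 pc) €14.09: toys → 6.75% + 2.25% municipal = 9% → €1.27
Plush bear €16.95: toys → 6.75% + 2.25% municipal = 9% → €1.53
Wall mirror €57.20: home furniture → 9.5% + 0% municipal = 9.5% → €5.43
Greeting card €4.04: everything else → 5.25% + 0.75% municipal = 6% → €0.24
Action figure €23.60: toys → 6.75% + 2.25% municipal = 9% → €2.12
Floor lamp €131.58: home furniture → 9.5% + 0% municipal = 9.5% → €12.50
AA batteries (8-pack) €10.20: everything else → 5.25% + 0.75% municipal = 6% → €0.61
First-aid kit €32.31: over-the-counter medication → 0% + 1.5% municipal = 1.5% → €0.48
Art supplies kit €49.94: toys → 6.75% + 2.25% municipal = 9% → €4.49
Vitamin D (90 ct) €19.65: over-the-counter medication → 0% + 1.5% municipal = 1.5% → €0.29
Scented candle €13.40: everything else → 5.25% + 0.75% municipal = 6% → €0.80
Antacid chews €4.88: over-the-counter medication → 0% + 1.5% municipal = 1.5% → €0.07
Total tax = €1.27 + €1.53 + €5.43 + €0.24 + €2.12 + €12.50 + €0.61 + €0.48 + €4.49 + €0.29 + €0.80 + €0.07 = €29.83

€29.83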